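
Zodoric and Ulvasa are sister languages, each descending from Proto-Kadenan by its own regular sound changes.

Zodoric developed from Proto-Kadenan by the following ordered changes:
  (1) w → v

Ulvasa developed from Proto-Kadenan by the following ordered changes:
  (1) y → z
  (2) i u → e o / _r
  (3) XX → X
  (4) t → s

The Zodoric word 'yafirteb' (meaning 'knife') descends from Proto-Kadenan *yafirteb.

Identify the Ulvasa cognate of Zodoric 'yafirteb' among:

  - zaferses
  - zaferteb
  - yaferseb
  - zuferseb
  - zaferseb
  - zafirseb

zaferseb

Ulvasa: *yafirteb
  yafirteb → zafirteb   [unconditioned shift]
  zafirteb → zaferteb   [pre-rhotic lowering]
  zaferteb (rule 3 does not apply)
  zaferteb → zaferseb   [unconditioned shift]
  giving Ulvasa zaferseb.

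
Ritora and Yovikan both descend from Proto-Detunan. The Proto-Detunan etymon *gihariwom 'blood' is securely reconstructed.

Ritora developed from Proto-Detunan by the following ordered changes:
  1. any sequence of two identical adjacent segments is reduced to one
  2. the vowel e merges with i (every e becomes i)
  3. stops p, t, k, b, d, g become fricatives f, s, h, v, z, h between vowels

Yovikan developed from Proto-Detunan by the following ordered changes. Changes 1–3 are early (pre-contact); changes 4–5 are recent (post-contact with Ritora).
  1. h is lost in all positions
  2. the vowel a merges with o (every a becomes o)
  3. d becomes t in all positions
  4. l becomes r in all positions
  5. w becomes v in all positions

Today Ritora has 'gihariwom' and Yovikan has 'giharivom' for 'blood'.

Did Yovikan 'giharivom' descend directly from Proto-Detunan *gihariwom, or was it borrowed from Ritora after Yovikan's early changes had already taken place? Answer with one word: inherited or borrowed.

borrowed

If inherited, *gihariwom would pass through all of Yovikan's changes:
Yovikan: *gihariwom > giariwom > gioriwom > giorivom  (by h-loss, vowel merger, unconditioned shift)
If borrowed from Ritora 'gihariwom' after the early changes, it would undergo only the recent ones:
  rule 4 (unconditioned shift): no change (gihariwom)
  rule 5 (unconditioned shift): gihariwom → giharivom
  ⇒ as a loan: giharivom
Yovikan 'giharivom' matches the loan outcome 'giharivom', not the inherited 'giorivom' — it skipped the early Yovikan changes, so it was borrowed from Ritora.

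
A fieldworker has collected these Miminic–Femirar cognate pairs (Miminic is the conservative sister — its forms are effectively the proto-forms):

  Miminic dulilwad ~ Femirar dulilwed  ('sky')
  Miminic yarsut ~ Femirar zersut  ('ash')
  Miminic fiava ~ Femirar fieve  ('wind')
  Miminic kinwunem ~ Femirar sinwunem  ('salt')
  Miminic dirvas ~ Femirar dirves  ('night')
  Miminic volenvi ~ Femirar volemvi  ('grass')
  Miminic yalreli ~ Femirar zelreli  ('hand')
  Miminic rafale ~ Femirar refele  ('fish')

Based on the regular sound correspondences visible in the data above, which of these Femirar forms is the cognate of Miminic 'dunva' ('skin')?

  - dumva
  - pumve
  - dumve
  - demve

volenvi ~ volemvi — Miminic n corresponds to Femirar m after a vowel, before a labial obstruent.
fiava ~ fieve — Miminic a corresponds to Femirar e word-finally.
Applying these to Miminic 'dunva':
  dunva → dumva   (n→m after a vowel, before a labial obstruent)
  dumva → dumve   (a→e word-finally)
So the Femirar cognate is 'dumve'.

dumve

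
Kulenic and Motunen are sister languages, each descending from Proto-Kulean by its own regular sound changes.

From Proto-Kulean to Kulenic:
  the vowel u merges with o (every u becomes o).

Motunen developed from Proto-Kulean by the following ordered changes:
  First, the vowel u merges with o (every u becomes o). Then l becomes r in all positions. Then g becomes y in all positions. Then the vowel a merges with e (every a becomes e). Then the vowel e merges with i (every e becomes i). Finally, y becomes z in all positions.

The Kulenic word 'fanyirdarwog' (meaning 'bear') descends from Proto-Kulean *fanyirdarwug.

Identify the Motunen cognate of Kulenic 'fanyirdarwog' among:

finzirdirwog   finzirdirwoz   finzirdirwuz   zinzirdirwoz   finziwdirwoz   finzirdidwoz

Motunen: *fanyirdarwug
  fanyirdarwug → fanyirdarwog   [vowel merger]
  fanyirdarwog (rule 2 does not apply)
  fanyirdarwog → fanyirdarwoy   [unconditioned shift]
  fanyirdarwoy → fenyirderwoy   [vowel merger]
  fenyirderwoy → finyirdirwoy   [vowel merger]
  finyirdirwoy → finzirdirwoz   [unconditioned shift]
  giving Motunen finzirdirwoz.

finzirdirwoz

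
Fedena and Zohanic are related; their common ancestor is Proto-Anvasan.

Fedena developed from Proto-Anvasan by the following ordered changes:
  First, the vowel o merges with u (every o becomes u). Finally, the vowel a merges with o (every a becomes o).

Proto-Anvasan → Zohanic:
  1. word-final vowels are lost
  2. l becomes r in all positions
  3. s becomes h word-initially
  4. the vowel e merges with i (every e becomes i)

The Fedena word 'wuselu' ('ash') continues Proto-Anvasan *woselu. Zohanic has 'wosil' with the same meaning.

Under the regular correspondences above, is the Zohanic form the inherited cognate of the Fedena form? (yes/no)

Derive the expected Zohanic reflex of *woselu:
Zohanic: *woselu > wosel > woser > wosir  (by apocope, unconditioned shift, vowel merger)
The regular Zohanic reflex would be 'wosir', but the attested form is 'wosil'. The correspondence is irregular, so they are not cognates (the Zohanic form has a different source).

no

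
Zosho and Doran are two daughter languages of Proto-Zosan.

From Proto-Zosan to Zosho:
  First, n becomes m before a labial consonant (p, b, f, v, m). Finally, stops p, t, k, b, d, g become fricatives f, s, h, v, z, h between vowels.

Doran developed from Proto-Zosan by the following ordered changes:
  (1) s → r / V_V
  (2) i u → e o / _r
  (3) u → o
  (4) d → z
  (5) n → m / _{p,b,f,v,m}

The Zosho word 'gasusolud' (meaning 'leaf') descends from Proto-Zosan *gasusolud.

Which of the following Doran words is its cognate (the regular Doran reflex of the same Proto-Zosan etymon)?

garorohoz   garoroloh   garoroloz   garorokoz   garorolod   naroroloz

Doran: *gasusolud > garurolud > garorolud > garorolod > garoroloz  (by rhotacism, pre-rhotic lowering, vowel merger, unconditioned shift)
Among the options, 'garoroloz' alone shows every Doran change applied in order.

garoroloz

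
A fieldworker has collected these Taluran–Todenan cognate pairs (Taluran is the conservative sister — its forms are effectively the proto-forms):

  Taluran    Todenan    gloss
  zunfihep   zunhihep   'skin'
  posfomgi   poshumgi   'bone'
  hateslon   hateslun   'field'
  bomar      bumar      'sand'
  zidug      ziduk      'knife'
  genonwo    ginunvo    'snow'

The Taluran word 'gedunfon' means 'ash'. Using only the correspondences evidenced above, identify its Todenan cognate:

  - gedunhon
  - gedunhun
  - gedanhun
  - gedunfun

gedunhun

posfomgi ~ poshumgi — Taluran f corresponds to Todenan h after a consonant, before a back vowel.
hateslon ~ hateslun, genonwo ~ ginunvo — Taluran o corresponds to Todenan u after a consonant, before a nasal.
Applying these to Taluran 'gedunfon':
  gedunfon → gedunhon   (f→h after a consonant, before a back vowel)
  gedunhon → gedunhun   (o→u after a consonant, before a nasal)
So the Todenan cognate is 'gedunhun'.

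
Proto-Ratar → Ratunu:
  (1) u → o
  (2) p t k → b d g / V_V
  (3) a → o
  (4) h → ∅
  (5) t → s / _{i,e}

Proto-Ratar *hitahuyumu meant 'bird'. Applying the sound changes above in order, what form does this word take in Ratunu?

Ratunu: *hitahuyumu
  hitahuyumu → hitahoyomo   [vowel merger]
  hitahoyomo → hidahoyomo   [intervocalic voicing]
  hidahoyomo → hidohoyomo   [vowel merger]
  hidohoyomo → idooyomo   [h-loss]
  idooyomo (rule 5 does not apply)
  giving Ratunu idooyomo.

idooyomo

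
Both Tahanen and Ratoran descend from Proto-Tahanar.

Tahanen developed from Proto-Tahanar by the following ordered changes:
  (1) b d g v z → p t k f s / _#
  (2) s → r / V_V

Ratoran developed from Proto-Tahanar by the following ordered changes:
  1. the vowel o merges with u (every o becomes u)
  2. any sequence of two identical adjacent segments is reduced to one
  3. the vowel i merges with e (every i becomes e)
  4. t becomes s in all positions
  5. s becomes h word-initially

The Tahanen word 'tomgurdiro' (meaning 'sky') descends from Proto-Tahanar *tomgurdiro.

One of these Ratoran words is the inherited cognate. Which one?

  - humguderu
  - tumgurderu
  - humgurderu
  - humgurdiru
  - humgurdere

Ratoran: *tomgurdiro
  tomgurdiro → tumgurdiru   [vowel merger]
  tumgurdiru (rule 2 does not apply)
  tumgurdiru → tumgurderu   [vowel merger]
  tumgurderu → sumgurderu   [unconditioned shift]
  sumgurderu → humgurderu   [debuccalisation]
  giving Ratoran humgurderu.
Only 'humgurderu' matches the regular Ratoran development of *tomgurdiro.

humgurderu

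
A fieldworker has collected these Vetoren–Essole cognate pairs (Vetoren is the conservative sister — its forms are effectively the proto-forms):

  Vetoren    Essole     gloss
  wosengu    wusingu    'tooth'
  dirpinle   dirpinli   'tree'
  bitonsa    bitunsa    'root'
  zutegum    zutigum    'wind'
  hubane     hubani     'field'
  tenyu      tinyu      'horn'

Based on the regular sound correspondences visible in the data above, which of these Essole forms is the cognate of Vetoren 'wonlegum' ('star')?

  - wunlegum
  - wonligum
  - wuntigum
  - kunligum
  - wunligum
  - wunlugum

bitonsa ~ bitunsa — Vetoren o corresponds to Essole u after a consonant, before a nasal.
zutegum ~ zutigum — Vetoren e corresponds to Essole i after a consonant, before a consonant other than r, m, n, p, b, f, v.
Applying these to Vetoren 'wonlegum':
  wonlegum → wunlegum   (o→u after a consonant, before a nasal)
  wunlegum → wunligum   (e→i after a consonant, before a consonant other than r, m, n, p, b, f, v)
So the Essole cognate is 'wunligum'.

wunligum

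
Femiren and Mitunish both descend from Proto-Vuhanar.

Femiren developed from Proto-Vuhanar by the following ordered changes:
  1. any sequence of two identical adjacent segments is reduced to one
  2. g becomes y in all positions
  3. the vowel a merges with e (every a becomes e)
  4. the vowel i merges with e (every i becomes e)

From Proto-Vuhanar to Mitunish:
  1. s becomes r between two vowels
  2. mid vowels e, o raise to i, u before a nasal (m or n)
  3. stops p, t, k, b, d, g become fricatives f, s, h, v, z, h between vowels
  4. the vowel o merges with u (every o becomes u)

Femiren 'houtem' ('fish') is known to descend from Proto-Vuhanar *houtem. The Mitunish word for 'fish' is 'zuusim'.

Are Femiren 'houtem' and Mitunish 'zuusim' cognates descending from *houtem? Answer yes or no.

Derive the expected Mitunish reflex of *houtem:
Mitunish: *houtem
  houtem (rule 1 does not apply)
  houtem → houtim   [pre-nasal raising]
  houtim → housim   [intervocalic lenition]
  housim → huusim   [vowel merger]
  giving Mitunish huusim.
The regular Mitunish reflex would be 'huusim', but the attested form is 'zuusim'. The correspondence is irregular, so they are not cognates (the Mitunish form has a different source).

no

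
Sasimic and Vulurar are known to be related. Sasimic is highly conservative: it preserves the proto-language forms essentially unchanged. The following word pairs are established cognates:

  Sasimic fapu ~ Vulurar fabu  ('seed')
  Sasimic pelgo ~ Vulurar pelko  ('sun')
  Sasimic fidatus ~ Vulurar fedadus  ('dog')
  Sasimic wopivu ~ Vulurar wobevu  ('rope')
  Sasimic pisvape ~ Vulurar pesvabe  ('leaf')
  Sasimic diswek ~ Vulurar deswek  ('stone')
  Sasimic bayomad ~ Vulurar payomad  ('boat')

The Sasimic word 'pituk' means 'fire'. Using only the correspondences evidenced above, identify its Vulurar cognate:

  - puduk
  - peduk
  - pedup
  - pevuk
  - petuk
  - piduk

peduk

fidatus ~ fedadus, pisvape ~ pesvabe — Sasimic i corresponds to Vulurar e after a consonant, before a consonant other than r, m, n, p, b, f, v.
fidatus ~ fedadus — Sasimic t corresponds to Vulurar d between vowels (before a back vowel).
Applying these to Sasimic 'pituk':
  pituk → petuk   (i→e after a consonant, before a consonant other than r, m, n, p, b, f, v)
  petuk → peduk   (t→d between vowels (before a back vowel))
So the Vulurar cognate is 'peduk'.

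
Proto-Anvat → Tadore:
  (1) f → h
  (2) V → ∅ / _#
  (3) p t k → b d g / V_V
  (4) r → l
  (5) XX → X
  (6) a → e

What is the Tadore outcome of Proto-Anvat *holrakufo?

Tadore: *holrakufo > holrakuho > holrakuh > holraguh > hollaguh > holaguh > holeguh  (by unconditioned shift, apocope, intervocalic voicing, unconditioned shift, degemination, vowel merger)

holeguh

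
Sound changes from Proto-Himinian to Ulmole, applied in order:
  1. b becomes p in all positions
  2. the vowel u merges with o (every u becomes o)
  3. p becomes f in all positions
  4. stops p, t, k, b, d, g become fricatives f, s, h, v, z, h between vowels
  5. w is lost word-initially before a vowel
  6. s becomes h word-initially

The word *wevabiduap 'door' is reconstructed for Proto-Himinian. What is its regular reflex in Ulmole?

Ulmole: start from *wevabiduap.
  rule 1 (unconditioned shift): wevabiduap → wevapiduap
  rule 2 (vowel merger): wevapiduap → wevapidoap
  rule 3 (unconditioned shift): wevapidoap → wevafidoaf
  rule 4 (intervocalic lenition): wevafidoaf → wevafizoaf
  rule 5 (glide loss): wevafizoaf → evafizoaf
  rule 6: no change — evafizoaf
  ⇒ Ulmole evafizoaf

evafizoaf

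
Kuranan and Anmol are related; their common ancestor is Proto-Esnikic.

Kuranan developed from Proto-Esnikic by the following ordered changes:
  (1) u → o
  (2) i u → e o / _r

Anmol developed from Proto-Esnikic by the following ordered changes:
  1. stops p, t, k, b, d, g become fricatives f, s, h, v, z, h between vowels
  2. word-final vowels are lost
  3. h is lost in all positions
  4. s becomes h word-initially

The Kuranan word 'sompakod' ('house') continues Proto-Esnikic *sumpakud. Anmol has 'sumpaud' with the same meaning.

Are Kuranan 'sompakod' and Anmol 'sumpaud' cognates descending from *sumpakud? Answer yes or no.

Derive the expected Anmol reflex of *sumpakud:
Anmol: start from *sumpakud.
  rule 1 (intervocalic lenition): sumpakud → sumpahud
  rule 2: no change — sumpahud
  rule 3 (h-loss): sumpahud → sumpaud
  rule 4 (debuccalisation): sumpaud → humpaud
  ⇒ Anmol humpaud
The regular Anmol reflex would be 'humpaud', but the attested form is 'sumpaud'. The correspondence is irregular, so they are not cognates (the Anmol form has a different source).

no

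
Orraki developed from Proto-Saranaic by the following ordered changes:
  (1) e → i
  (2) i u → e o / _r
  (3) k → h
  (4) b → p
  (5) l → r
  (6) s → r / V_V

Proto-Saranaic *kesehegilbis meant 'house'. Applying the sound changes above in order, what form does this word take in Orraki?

Orraki: *kesehegilbis > kisihigilbis > hisihigilbis > hisihigilpis > hisihigirpis > hirihigirpis  (by vowel merger, unconditioned shift, unconditioned shift, unconditioned shift, rhotacism)

hirihigirpis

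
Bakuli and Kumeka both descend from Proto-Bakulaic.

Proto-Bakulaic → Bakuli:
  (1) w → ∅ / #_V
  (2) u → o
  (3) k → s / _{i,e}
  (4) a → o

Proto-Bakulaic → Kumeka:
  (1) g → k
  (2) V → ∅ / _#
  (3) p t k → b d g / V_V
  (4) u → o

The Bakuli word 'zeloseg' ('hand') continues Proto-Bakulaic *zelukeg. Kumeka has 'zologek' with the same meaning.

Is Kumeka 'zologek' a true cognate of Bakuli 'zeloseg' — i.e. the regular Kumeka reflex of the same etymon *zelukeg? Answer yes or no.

Derive the expected Kumeka reflex of *zelukeg:
Kumeka: *zelukeg > zelukek > zelugek > zelogek  (by unconditioned shift, intervocalic voicing, vowel merger)
The regular Kumeka reflex would be 'zelogek', but the attested form is 'zologek'. The correspondence is irregular, so they are not cognates (the Kumeka form has a different source).

no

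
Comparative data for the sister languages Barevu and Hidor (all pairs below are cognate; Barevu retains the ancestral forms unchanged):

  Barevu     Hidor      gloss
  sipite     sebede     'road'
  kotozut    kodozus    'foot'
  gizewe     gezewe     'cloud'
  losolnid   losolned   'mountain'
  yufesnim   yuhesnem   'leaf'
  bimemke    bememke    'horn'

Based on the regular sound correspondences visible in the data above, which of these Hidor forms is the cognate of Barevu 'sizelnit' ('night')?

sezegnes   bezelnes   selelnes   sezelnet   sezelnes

sipite ~ sebede, gizewe ~ gezewe — Barevu i corresponds to Hidor e after a consonant, before a consonant other than r, m, n, p, b, f, v.
kotozut ~ kodozus — Barevu t corresponds to Hidor s word-finally.
Applying these to Barevu 'sizelnit':
  sizelnit → sezelnit   (i→e after a consonant, before a consonant other than r, m, n, p, b, f, v)
  sezelnit → sezelnet   (i→e after a consonant, before a consonant other than r, m, n, p, b, f, v)
  sezelnet → sezelnes   (t→s word-finally)
So the Hidor cognate is 'sezelnes'.

sezelnes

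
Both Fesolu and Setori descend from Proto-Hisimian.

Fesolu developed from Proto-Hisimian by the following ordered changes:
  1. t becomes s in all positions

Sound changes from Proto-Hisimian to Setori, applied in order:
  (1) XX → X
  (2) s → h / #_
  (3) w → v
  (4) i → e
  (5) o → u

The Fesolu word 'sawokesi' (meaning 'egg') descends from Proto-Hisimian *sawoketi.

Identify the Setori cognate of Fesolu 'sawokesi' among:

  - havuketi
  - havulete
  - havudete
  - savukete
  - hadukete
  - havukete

havukete

Setori: start from *sawoketi.
  rule 1: no change — sawoketi
  rule 2 (debuccalisation): sawoketi → hawoketi
  rule 3 (unconditioned shift): hawoketi → havoketi
  rule 4 (vowel merger): havoketi → havokete
  rule 5 (vowel merger): havokete → havukete
  ⇒ Setori havukete
Only 'havukete' matches the regular Setori development of *sawoketi.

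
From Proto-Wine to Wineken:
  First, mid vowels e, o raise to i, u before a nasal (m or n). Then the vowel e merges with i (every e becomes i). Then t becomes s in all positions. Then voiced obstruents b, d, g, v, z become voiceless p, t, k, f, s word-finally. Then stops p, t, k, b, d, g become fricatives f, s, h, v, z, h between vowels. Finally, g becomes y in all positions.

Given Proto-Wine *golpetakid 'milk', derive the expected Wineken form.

Wineken: *golpetakid
  golpetakid (rule 1 does not apply)
  golpetakid → golpitakid   [vowel merger]
  golpitakid → golpisakid   [unconditioned shift]
  golpisakid → golpisakit   [final devoicing]
  golpisakit → golpisahit   [intervocalic lenition]
  golpisahit → yolpisahit   [unconditioned shift]
  giving Wineken yolpisahit.

yolpisahit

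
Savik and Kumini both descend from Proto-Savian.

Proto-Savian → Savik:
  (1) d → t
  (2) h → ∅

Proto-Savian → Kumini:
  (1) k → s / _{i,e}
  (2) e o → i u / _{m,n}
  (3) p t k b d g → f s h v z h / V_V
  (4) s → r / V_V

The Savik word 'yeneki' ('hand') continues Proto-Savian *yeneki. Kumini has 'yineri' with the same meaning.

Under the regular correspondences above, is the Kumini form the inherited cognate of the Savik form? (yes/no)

Derive the expected Kumini reflex of *yeneki:
Kumini: *yeneki > yenesi > yinesi > yineri  (by palatalisation, pre-nasal raising, rhotacism)
Kumini 'yineri' matches the regular reflex exactly, so the pair is cognate.

yes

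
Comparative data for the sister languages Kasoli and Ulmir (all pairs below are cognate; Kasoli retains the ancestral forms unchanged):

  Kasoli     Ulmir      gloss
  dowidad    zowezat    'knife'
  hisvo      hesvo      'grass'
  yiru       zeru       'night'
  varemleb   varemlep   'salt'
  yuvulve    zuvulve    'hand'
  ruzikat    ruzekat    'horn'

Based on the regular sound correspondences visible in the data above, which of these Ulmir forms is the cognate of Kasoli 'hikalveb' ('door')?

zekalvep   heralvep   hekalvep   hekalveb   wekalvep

dowidad ~ zowezat, hisvo ~ hesvo — Kasoli i corresponds to Ulmir e after a consonant, before a consonant other than r, m, n, p, b, f, v.
varemleb ~ varemlep — Kasoli b corresponds to Ulmir p word-finally.
Applying these to Kasoli 'hikalveb':
  hikalveb → hekalveb   (i→e after a consonant, before a consonant other than r, m, n, p, b, f, v)
  hekalveb → hekalvep   (b→p word-finally)
So the Ulmir cognate is 'hekalvep'.

hekalvep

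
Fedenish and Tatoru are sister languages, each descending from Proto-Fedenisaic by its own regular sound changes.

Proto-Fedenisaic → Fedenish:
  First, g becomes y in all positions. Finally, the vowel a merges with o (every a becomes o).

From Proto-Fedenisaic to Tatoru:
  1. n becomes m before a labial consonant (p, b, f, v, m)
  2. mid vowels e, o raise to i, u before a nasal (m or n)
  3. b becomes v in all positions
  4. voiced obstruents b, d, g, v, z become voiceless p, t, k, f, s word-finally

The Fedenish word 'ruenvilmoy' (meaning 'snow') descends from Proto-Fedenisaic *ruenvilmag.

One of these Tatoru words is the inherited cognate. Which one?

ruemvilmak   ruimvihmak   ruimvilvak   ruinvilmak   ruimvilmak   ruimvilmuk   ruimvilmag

ruimvilmak

Tatoru: *ruenvilmag > ruemvilmag > ruimvilmag > ruimvilmak  (by nasal place assimilation, pre-nasal raising, final devoicing)
Among the options, 'ruimvilmak' alone shows every Tatoru change applied in order.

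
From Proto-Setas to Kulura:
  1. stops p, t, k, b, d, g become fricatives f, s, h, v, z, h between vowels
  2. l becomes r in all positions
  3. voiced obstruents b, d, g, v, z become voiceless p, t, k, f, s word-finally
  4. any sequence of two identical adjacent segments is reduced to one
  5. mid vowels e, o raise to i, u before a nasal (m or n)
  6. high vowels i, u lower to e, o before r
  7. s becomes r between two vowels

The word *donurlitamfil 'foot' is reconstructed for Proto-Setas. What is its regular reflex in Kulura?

Kulura: *donurlitamfil
  donurlitamfil → donurlisamfil   [intervocalic lenition]
  donurlisamfil → donurrisamfir   [unconditioned shift]
  donurrisamfir (rule 3 does not apply)
  donurrisamfir → donurisamfir   [degemination]
  donurisamfir → dunurisamfir   [pre-nasal raising]
  dunurisamfir → dunorisamfer   [pre-rhotic lowering]
  dunorisamfer → dunoriramfer   [rhotacism]
  giving Kulura dunoriramfer.

dunoriramfer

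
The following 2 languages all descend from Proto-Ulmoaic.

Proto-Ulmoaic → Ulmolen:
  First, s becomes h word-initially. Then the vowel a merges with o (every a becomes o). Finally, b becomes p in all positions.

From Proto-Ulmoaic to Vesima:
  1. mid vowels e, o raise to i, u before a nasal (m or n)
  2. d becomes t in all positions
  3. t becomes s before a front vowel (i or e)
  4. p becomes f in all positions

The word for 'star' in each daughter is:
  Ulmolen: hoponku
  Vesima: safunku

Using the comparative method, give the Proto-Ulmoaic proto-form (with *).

Position 2: Ulmolen has o, Vesima has a. Vesima preserves a here (none of its changes turn any other segment into a), so the proto-segment is *a.
Position 1: Ulmolen has h, Vesima has s. Taking the neighbouring segments as reconstructed: Ulmolen h could go back to *s or *h; Vesima s can only go back to *s — the one source consistent with every daughter is *s.
This points to *saponku. Verify forward in each daughter:
Ulmolen: *saponku > haponku > hoponku  (by debuccalisation, vowel merger)
Vesima: *saponku
  saponku → sapunku   [pre-nasal raising]
  sapunku (rule 2 does not apply)
  sapunku (rule 3 does not apply)
  sapunku → safunku   [unconditioned shift]
  giving Vesima safunku.
Only *saponku yields all of Ulmolen hoponku, Vesima safunku.

*saponku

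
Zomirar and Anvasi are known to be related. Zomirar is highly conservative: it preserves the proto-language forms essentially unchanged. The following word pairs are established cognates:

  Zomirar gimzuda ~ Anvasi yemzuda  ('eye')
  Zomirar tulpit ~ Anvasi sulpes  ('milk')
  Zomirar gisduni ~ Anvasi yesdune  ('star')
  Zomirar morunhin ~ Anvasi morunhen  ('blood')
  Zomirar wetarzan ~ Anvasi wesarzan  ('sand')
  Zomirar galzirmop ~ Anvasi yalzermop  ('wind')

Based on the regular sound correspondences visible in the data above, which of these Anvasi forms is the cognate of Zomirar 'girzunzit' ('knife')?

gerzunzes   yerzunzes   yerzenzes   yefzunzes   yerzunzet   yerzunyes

gimzuda ~ yemzuda, gisduni ~ yesdune — Zomirar g corresponds to Anvasi y word-initially before a front vowel.
galzirmop ~ yalzermop — Zomirar i corresponds to Anvasi e after a consonant, before r.
tulpit ~ sulpes, gisduni ~ yesdune — Zomirar i corresponds to Anvasi e after a consonant, before a consonant other than r, m, n, p, b, f, v.
tulpit ~ sulpes — Zomirar t corresponds to Anvasi s word-finally.
Applying these to Zomirar 'girzunzit':
  girzunzit → yirzunzit   (g→y word-initially before a front vowel)
  yirzunzit → yerzunzit   (i→e after a consonant, before r)
  yerzunzit → yerzunzet   (i→e after a consonant, before a consonant other than r, m, n, p, b, f, v)
  yerzunzet → yerzunzes   (t→s word-finally)
So the Anvasi cognate is 'yerzunzes'.

yerzunzes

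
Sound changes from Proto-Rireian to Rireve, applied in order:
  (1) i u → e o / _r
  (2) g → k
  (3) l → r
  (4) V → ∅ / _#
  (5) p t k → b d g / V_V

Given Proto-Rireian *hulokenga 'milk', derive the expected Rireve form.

Rireve: start from *hulokenga.
  rule 1: no change — hulokenga
  rule 2 (unconditioned shift): hulokenga → hulokenka
  rule 3 (unconditioned shift): hulokenka → hurokenka
  rule 4 (apocope): hurokenka → hurokenk
  rule 5 (intervocalic voicing): hurokenk → hurogenk
  ⇒ Rireve hurogenk

hurogenk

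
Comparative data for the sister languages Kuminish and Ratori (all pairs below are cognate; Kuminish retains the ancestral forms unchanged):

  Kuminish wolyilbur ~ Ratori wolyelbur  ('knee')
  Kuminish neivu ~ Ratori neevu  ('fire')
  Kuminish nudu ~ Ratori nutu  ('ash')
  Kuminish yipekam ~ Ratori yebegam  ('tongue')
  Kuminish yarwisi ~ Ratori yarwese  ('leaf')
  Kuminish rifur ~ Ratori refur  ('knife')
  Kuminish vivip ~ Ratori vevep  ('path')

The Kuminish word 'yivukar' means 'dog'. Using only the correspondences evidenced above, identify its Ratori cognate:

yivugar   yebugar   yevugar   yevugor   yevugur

yevugar

vivip ~ vevep — Kuminish i corresponds to Ratori e after a consonant, before a labial obstruent.
yipekam ~ yebegam — Kuminish k corresponds to Ratori g between vowels (before a back vowel).
Applying these to Kuminish 'yivukar':
  yivukar → yevukar   (i→e after a consonant, before a labial obstruent)
  yevukar → yevugar   (k→g between vowels (before a back vowel))
So the Ratori cognate is 'yevugar'.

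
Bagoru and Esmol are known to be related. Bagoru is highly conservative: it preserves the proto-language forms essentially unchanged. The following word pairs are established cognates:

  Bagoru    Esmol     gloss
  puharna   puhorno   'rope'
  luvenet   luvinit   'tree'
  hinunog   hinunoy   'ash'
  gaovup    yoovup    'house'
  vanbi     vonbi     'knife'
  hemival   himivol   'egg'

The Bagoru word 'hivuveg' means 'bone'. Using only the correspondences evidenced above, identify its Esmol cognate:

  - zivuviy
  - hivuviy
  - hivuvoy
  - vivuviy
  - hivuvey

hivuviy

luvenet ~ luvinit — Bagoru e corresponds to Esmol i after a consonant, before a consonant other than r, m, n, p, b, f, v.
hinunog ~ hinunoy — Bagoru g corresponds to Esmol y word-finally.
Applying these to Bagoru 'hivuveg':
  hivuveg → hivuvig   (e→i after a consonant, before a consonant other than r, m, n, p, b, f, v)
  hivuvig → hivuviy   (g→y word-finally)
So the Esmol cognate is 'hivuviy'.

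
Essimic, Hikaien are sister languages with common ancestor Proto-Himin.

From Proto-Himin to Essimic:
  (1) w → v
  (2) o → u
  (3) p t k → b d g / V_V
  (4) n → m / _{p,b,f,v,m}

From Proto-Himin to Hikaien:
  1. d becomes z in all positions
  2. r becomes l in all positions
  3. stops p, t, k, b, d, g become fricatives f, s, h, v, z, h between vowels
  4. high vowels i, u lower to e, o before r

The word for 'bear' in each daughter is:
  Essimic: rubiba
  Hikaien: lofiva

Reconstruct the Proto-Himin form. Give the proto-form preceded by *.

Position 2: Essimic has u, Hikaien has o. Taking the neighbouring segments as reconstructed: Essimic u could go back to *o or *u; Hikaien o can only go back to *o — the one source consistent with every daughter is *o.
Position 5: Essimic has b, Hikaien has v. Taking the neighbouring segments as reconstructed: Essimic b could go back to *p or *b; Hikaien v could go back to *b or *v — the one source consistent with every daughter is *b.
This points to *ropiba. Verify forward in each daughter:
Essimic: *ropiba > rupiba > rubiba  (by vowel merger, intervocalic voicing)
Hikaien: *ropiba > lopiba > lofiva  (by unconditioned shift, intervocalic lenition)
Only *ropiba yields all of Essimic rubiba, Hikaien lofiva.

*ropiba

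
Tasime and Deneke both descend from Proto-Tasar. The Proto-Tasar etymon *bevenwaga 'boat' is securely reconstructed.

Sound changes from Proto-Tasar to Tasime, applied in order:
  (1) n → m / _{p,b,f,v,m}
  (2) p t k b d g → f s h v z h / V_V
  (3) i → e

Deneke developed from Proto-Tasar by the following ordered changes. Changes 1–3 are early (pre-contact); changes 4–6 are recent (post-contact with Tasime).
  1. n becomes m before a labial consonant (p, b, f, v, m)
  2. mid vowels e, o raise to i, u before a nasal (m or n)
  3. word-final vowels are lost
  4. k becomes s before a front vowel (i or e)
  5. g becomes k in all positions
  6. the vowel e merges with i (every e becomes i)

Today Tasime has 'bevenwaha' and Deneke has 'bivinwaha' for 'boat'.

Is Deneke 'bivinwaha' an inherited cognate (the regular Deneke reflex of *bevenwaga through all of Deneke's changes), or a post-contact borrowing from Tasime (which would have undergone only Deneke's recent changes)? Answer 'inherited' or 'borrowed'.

If inherited, *bevenwaga would pass through all of Deneke's changes:
Deneke: start from *bevenwaga.
  rule 1: no change — bevenwaga
  rule 2 (pre-nasal raising): bevenwaga → bevinwaga
  rule 3 (apocope): bevinwaga → bevinwag
  rule 4: no change — bevinwag
  rule 5 (unconditioned shift): bevinwag → bevinwak
  rule 6 (vowel merger): bevinwak → bivinwak
  ⇒ Deneke bivinwak
If borrowed from Tasime 'bevenwaha' after the early changes, it would undergo only the recent ones:
  rule 4 (palatalisation): no change (bevenwaha)
  rule 5 (unconditioned shift): no change (bevenwaha)
  rule 6 (vowel merger): bevenwaha → bivinwaha
  ⇒ as a loan: bivinwaha
Deneke 'bivinwaha' matches the loan outcome 'bivinwaha', not the inherited 'bivinwak' — it skipped the early Deneke changes, so it was borrowed from Tasime.

borrowed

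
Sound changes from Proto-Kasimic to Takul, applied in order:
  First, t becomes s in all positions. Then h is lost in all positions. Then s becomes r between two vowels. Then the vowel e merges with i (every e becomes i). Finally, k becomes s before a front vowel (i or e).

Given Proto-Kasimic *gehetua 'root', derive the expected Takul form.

Takul: *gehetua
  gehetua → gehesua   [unconditioned shift]
  gehesua → geesua   [h-loss]
  geesua → geerua   [rhotacism]
  geerua → giirua   [vowel merger]
  giirua (rule 5 does not apply)
  giving Takul giirua.

giirua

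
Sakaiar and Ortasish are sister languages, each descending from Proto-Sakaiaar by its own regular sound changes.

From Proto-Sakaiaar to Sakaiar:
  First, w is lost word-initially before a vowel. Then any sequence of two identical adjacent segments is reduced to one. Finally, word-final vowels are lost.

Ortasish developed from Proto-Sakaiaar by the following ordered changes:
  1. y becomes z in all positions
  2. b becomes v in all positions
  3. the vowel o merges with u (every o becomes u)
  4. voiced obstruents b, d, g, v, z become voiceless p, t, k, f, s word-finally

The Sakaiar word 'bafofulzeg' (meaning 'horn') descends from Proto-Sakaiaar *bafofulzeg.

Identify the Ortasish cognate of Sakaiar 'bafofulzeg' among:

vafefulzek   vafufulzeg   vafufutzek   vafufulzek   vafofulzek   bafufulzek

Ortasish: *bafofulzeg > vafofulzeg > vafufulzeg > vafufulzek  (by unconditioned shift, vowel merger, final devoicing)
Among the options, 'vafufulzek' alone shows every Ortasish change applied in order.

vafufulzek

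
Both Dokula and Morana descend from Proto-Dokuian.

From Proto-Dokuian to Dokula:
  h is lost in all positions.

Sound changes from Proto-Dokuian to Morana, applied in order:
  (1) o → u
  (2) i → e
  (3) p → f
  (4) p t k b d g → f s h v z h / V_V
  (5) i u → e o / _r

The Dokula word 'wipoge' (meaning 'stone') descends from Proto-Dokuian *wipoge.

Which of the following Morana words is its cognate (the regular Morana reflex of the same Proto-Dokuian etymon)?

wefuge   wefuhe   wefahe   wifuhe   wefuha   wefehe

Morana: *wipoge > wipuge > wepuge > wefuge > wefuhe  (by vowel merger, vowel merger, unconditioned shift, intervocalic lenition)
Among the options, 'wefuhe' alone shows every Morana change applied in order.

wefuhe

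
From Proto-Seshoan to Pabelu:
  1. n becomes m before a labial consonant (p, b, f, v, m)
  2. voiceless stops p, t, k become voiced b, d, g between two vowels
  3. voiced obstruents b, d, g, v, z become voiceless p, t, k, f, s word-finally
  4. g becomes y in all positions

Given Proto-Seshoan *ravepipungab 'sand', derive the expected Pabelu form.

Pabelu: *ravepipungab > ravebibungab > ravebibungap > ravebibunyap  (by intervocalic voicing, final devoicing, unconditioned shift)

ravebibunyap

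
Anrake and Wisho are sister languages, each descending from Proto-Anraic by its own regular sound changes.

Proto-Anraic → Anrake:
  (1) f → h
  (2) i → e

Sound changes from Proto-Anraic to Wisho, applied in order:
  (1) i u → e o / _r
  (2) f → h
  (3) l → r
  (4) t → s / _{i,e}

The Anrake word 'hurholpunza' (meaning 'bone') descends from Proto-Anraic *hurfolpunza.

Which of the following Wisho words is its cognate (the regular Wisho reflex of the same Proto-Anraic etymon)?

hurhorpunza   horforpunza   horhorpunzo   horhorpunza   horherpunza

Wisho: *hurfolpunza
  hurfolpunza → horfolpunza   [pre-rhotic lowering]
  horfolpunza → horholpunza   [unconditioned shift]
  horholpunza → horhorpunza   [unconditioned shift]
  horhorpunza (rule 4 does not apply)
  giving Wisho horhorpunza.

horhorpunza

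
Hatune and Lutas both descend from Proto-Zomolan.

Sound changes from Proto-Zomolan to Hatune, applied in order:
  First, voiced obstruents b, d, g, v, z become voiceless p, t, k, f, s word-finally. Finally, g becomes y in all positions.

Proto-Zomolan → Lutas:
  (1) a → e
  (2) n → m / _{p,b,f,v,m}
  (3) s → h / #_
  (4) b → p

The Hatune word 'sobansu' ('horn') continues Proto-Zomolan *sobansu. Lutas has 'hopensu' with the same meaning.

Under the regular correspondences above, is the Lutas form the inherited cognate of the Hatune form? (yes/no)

yes

Derive the expected Lutas reflex of *sobansu:
Lutas: *sobansu
  sobansu → sobensu   [vowel merger]
  sobensu (rule 2 does not apply)
  sobensu → hobensu   [debuccalisation]
  hobensu → hopensu   [unconditioned shift]
  giving Lutas hopensu.
Lutas 'hopensu' matches the regular reflex exactly, so the pair is cognate.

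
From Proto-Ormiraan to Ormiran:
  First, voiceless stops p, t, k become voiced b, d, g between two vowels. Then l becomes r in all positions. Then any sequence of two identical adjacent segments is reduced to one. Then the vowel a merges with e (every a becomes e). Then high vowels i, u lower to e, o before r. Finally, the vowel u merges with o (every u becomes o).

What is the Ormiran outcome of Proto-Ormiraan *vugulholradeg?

Ormiran: *vugulholradeg
  vugulholradeg (rule 1 does not apply)
  vugulholradeg → vugurhorradeg   [unconditioned shift]
  vugurhorradeg → vugurhoradeg   [degemination]
  vugurhoradeg → vugurhoredeg   [vowel merger]
  vugurhoredeg → vugorhoredeg   [pre-rhotic lowering]
  vugorhoredeg → vogorhoredeg   [vowel merger]
  giving Ormiran vogorhoredeg.

vogorhoredeg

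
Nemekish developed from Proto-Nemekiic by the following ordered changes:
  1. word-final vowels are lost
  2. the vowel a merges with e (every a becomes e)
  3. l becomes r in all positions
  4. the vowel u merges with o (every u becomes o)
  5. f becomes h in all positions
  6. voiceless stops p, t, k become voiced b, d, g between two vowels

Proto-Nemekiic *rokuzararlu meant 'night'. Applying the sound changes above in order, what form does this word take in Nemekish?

Nemekish: start from *rokuzararlu.
  rule 1 (apocope): rokuzararlu → rokuzararl
  rule 2 (vowel merger): rokuzararl → rokuzererl
  rule 3 (unconditioned shift): rokuzererl → rokuzererr
  rule 4 (vowel merger): rokuzererr → rokozererr
  rule 5: no change — rokozererr
  rule 6 (intervocalic voicing): rokozererr → rogozererr
  ⇒ Nemekish rogozererr

rogozererr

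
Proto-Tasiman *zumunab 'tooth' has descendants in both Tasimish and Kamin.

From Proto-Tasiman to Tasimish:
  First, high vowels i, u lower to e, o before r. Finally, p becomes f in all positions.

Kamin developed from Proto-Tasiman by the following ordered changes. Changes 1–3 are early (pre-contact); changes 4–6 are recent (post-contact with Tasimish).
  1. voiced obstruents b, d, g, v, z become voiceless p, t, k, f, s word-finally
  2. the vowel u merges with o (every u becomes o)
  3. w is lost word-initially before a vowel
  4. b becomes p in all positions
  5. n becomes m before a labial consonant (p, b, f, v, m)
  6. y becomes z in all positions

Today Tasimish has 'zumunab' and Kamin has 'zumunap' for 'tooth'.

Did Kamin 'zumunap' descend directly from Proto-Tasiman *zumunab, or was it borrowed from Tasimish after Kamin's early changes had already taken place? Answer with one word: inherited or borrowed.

If inherited, *zumunab would pass through all of Kamin's changes:
Kamin: *zumunab > zumunap > zomonap  (by final devoicing, vowel merger)
If borrowed from Tasimish 'zumunab' after the early changes, it would undergo only the recent ones:
  rule 4 (unconditioned shift): zumunab → zumunap
  rule 5 (nasal place assimilation): no change (zumunap)
  rule 6 (unconditioned shift): no change (zumunap)
  ⇒ as a loan: zumunap
Kamin 'zumunap' matches the loan outcome 'zumunap', not the inherited 'zomonap' — it skipped the early Kamin changes, so it was borrowed from Tasimish.

borrowed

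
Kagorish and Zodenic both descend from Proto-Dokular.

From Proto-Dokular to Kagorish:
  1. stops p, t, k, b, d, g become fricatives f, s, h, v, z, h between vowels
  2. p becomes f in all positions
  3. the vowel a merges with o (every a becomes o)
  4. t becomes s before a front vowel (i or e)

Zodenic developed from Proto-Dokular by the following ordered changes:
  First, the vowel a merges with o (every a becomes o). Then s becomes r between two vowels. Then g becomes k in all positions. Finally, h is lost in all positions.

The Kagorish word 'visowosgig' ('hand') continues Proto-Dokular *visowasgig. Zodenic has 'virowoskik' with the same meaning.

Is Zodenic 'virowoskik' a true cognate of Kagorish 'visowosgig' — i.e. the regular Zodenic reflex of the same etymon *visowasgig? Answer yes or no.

Derive the expected Zodenic reflex of *visowasgig:
Zodenic: *visowasgig > visowosgig > virowosgig > virowoskik  (by vowel merger, rhotacism, unconditioned shift)
Zodenic 'virowoskik' matches the regular reflex exactly, so the pair is cognate.

yes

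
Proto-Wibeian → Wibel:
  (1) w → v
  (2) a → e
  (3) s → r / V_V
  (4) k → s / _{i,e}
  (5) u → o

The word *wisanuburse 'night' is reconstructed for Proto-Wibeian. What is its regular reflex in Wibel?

virenoborse

Wibel: *wisanuburse > visanuburse > visenuburse > virenuburse > virenoborse  (by unconditioned shift, vowel merger, rhotacism, vowel merger)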